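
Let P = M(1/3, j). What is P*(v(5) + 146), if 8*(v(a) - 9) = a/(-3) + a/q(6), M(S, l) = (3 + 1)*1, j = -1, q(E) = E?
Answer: 7435/12 ≈ 619.58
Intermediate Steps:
M(S, l) = 4 (M(S, l) = 4*1 = 4)
P = 4
v(a) = 9 - a/48 (v(a) = 9 + (a/(-3) + a/6)/8 = 9 + (a*(-1/3) + a*(1/6))/8 = 9 + (-a/3 + a/6)/8 = 9 + (-a/6)/8 = 9 - a/48)
P*(v(5) + 146) = 4*((9 - 1/48*5) + 146) = 4*((9 - 5/48) + 146) = 4*(427/48 + 146) = 4*(7435/48) = 7435/12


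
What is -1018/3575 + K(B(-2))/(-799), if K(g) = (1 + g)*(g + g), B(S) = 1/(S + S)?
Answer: -6496331/22851400 ≈ -0.28429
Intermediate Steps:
B(S) = 1/(2*S)
K(g) = 2*g*(1 + g) (K(g) = (1 + g)*(2*g) = 2*g*(1 + g))
-1018/3575 + K(B(-2))/(-799) = -1018/3575 + (2*((½)/(-2))*(1 + (½)/(-2)))/(-799) = -1018*1/3575 + (2*((½)*(-½))*(1 + (½)*(-½)))*(-1/799) = -1018/3575 + (2*(-¼)*(1 - ¼))*(-1/799) = -1018/3575 + (2*(-¼)*(¾))*(-1/799) = -1018/3575 - 3/8*(-1/799) = -1018/3575 + 3/6392 = -6496331/22851400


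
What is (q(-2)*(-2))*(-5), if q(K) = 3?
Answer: 30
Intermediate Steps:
(q(-2)*(-2))*(-5) = (3*(-2))*(-5) = -6*(-5) = 30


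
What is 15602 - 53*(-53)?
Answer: 18411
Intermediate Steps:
15602 - 53*(-53) = 15602 + 2809 = 18411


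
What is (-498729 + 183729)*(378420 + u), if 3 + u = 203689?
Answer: -183363390000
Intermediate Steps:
u = 203686 (u = -3 + 203689 = 203686)
(-498729 + 183729)*(378420 + u) = (-498729 + 183729)*(378420 + 203686) = -315000*582106 = -183363390000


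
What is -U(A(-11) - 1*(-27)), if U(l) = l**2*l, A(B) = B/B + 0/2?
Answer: -21952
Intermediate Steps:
A(B) = 1 (A(B) = 1 + 0*(1/2) = 1 + 0 = 1)
U(l) = l**3
-U(A(-11) - 1*(-27)) = -(1 - 1*(-27))**3 = -(1 + 27)**3 = -1*28**3 = -1*21952 = -21952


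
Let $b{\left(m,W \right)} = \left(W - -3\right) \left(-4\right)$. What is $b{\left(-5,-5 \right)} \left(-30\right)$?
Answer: $-240$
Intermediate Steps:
$b{\left(m,W \right)} = -12 - 4 W$ ($b{\left(m,W \right)} = \left(W + 3\right) \left(-4\right) = \left(3 + W\right) \left(-4\right) = -12 - 4 W$)
$b{\left(-5,-5 \right)} \left(-30\right) = \left(-12 - -20\right) \left(-30\right) = \left(-12 + 20\right) \left(-30\right) = 8 \left(-30\right) = -240$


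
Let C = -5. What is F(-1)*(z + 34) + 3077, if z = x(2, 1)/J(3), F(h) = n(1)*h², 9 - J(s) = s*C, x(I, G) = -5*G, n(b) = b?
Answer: 74659/24 ≈ 3110.8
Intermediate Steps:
J(s) = 9 + 5*s (J(s) = 9 - s*(-5) = 9 - (-5)*s = 9 + 5*s)
F(h) = h² (F(h) = 1*h² = h²)
z = -5/24 (z = (-5*1)/(9 + 5*3) = -5/(9 + 15) = -5/24 ≈ -0.20833)
F(-1)*(z + 34) + 3077 = (-1)²*(-5/24 + 34) + 3077 = 1*(811/24) + 3077 = 811/24 + 3077 = 74659/24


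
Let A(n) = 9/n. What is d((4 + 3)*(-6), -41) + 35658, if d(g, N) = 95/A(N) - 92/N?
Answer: 12998935/369 ≈ 35227.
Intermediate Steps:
d(g, N) = -92/N + 95*N/9 (d(g, N) = 95/((9/N)) - 92/N = 95*(N/9) - 92/N = 95*N/9 - 92/N = -92/N + 95*N/9)
d((4 + 3)*(-6), -41) + 35658 = (-92/(-41) + (95/9)*(-41)) + 35658 = (-92*(-1/41) - 3895/9) + 35658 = (92/41 - 3895/9) + 35658 = -158867/369 + 35658 = 12998935/369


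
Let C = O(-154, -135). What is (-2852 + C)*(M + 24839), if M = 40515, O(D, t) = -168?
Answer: -197369080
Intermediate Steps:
C = -168
(-2852 + C)*(M + 24839) = (-2852 - 168)*(40515 + 24839) = -3020*65354 = -197369080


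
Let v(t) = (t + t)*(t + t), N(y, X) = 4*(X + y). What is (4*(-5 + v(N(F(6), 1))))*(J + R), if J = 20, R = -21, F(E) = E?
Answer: -12524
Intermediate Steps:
N(y, X) = 4*X + 4*y
v(t) = 4*t² (v(t) = (2*t)*(2*t) = 4*t²)
(4*(-5 + v(N(F(6), 1))))*(J + R) = (4*(-5 + 4*(4*1 + 4*6)²))*(20 - 21) = (4*(-5 + 4*(4 + 24)²))*(-1) = (4*(-5 + 4*28²))*(-1) = (4*(-5 + 4*784))*(-1) = (4*(-5 + 3136))*(-1) = (4*3131)*(-1) = 12524*(-1) = -12524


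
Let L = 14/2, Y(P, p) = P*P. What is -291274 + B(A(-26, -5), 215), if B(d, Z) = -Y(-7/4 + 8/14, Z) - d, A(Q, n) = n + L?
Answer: -228361473/784 ≈ -2.9128e+5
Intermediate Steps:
Y(P, p) = P²
L = 7 (L = 14*(½) = 7)
A(Q, n) = 7 + n (A(Q, n) = n + 7 = 7 + n)
B(d, Z) = -1089/784 - d (B(d, Z) = -(-7/4 + 8/14)² - d = -(-7*¼ + 8*(1/14))² - d = -(-7/4 + 4/7)² - d = -(-33/28)² - d = -1*1089/784 - d = -1089/784 - d)
-291274 + B(A(-26, -5), 215) = -291274 + (-1089/784 - (7 - 5)) = -291274 + (-1089/784 - 1*2) = -291274 + (-1089/784 - 2) = -291274 - 2657/784 = -228361473/784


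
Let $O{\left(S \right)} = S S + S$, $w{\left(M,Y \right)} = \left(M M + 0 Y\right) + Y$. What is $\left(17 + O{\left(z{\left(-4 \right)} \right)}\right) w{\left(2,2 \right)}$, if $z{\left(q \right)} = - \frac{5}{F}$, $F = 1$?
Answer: $222$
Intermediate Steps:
$z{\left(q \right)} = -5$ ($z{\left(q \right)} = - \frac{5}{1} = \left(-5\right) 1 = -5$)
$w{\left(M,Y \right)} = Y + M^{2}$ ($w{\left(M,Y \right)} = \left(M^{2} + 0\right) + Y = M^{2} + Y = Y + M^{2}$)
$O{\left(S \right)} = S + S^{2}$ ($O{\left(S \right)} = S^{2} + S = S + S^{2}$)
$\left(17 + O{\left(z{\left(-4 \right)} \right)}\right) w{\left(2,2 \right)} = \left(17 - 5 \left(1 - 5\right)\right) \left(2 + 2^{2}\right) = \left(17 - -20\right) \left(2 + 4\right) = \left(17 + 20\right) 6 = 37 \cdot 6 = 222$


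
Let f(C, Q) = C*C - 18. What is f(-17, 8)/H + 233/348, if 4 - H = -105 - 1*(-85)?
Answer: 2775/232 ≈ 11.961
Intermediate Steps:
H = 24 (H = 4 - (-105 - 1*(-85)) = 4 - (-105 + 85) = 4 - 1*(-20) = 4 + 20 = 24)
f(C, Q) = -18 + C**2 (f(C, Q) = C**2 - 18 = -18 + C**2)
f(-17, 8)/H + 233/348 = (-18 + (-17)**2)/24 + 233/348 = (-18 + 289)*(1/24) + 233*(1/348) = 271*(1/24) + 233/348 = 271/24 + 233/348 = 2775/232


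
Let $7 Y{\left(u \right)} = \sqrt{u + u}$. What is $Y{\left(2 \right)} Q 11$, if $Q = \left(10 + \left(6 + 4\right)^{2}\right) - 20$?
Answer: $\frac{1980}{7} \approx 282.86$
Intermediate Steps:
$Y{\left(u \right)} = \frac{\sqrt{2} \sqrt{u}}{7}$ ($Y{\left(u \right)} = \frac{\sqrt{u + u}}{7} = \frac{\sqrt{2 u}}{7} = \frac{\sqrt{2} \sqrt{u}}{7}$)
$Q = 90$ ($Q = \left(10 + 10^{2}\right) - 20 = \left(10 + 100\right) - 20 = 110 - 20 = 90$)
$Y{\left(2 \right)} Q 11 = \frac{\sqrt{2} \sqrt{2}}{7} \cdot 90 \cdot 11 = \frac{2}{7} \cdot 90 \cdot 11 = \frac{180}{7} \cdot 11 = \frac{1980}{7}$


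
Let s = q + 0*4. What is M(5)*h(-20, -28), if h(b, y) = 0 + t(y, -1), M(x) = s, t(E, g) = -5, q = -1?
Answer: 5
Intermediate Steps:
s = -1 (s = -1 + 0*4 = -1 + 0 = -1)
M(x) = -1
h(b, y) = -5 (h(b, y) = 0 - 5 = -5)
M(5)*h(-20, -28) = -1*(-5) = 5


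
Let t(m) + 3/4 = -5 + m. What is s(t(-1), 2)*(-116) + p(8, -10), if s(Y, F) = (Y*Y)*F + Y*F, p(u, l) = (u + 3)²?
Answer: -17767/2 ≈ -8883.5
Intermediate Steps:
p(u, l) = (3 + u)²
t(m) = -23/4 + m (t(m) = -¾ + (-5 + m) = -23/4 + m)
s(Y, F) = F*Y + F*Y² (s(Y, F) = Y²*F + F*Y = F*Y² + F*Y = F*Y + F*Y²)
s(t(-1), 2)*(-116) + p(8, -10) = (2*(-23/4 - 1)*(1 + (-23/4 - 1)))*(-116) + (3 + 8)² = (2*(-27/4)*(1 - 27/4))*(-116) + 11² = (2*(-27/4)*(-23/4))*(-116) + 121 = (621/8)*(-116) + 121 = -18009/2 + 121 = -17767/2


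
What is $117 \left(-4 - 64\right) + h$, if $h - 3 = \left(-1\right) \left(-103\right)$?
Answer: $-7850$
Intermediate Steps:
$h = 106$ ($h = 3 - -103 = 3 + 103 = 106$)
$117 \left(-4 - 64\right) + h = 117 \left(-4 - 64\right) + 106 = 117 \left(-68\right) + 106 = -7956 + 106 = -7850$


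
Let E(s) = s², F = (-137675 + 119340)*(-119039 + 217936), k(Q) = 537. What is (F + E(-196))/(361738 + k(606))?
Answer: -1813238079/362275 ≈ -5005.1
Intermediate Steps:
F = -1813276495 (F = -18335*98897 = -1813276495)
(F + E(-196))/(361738 + k(606)) = (-1813276495 + (-196)²)/(361738 + 537) = (-1813276495 + 38416)/362275 = -1813238079*1/362275 = -1813238079/362275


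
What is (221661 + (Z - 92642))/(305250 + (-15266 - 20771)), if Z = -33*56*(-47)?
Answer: 215875/269213 ≈ 0.80187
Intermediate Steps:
Z = 86856 (Z = -1848*(-47) = 86856)
(221661 + (Z - 92642))/(305250 + (-15266 - 20771)) = (221661 + (86856 - 92642))/(305250 + (-15266 - 20771)) = (221661 - 5786)/(305250 - 36037) = 215875/269213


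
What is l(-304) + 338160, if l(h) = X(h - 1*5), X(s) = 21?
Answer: 338181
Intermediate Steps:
l(h) = 21
l(-304) + 338160 = 21 + 338160 = 338181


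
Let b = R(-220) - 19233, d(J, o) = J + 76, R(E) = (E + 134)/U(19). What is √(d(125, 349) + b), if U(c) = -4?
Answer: I*√76042/2 ≈ 137.88*I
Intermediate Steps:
R(E) = -67/2 - E/4 (R(E) = (E + 134)/(-4) = (134 + E)*(-¼) = -67/2 - E/4)
d(J, o) = 76 + J
b = -38423/2 (b = (-67/2 - ¼*(-220)) - 19233 = (-67/2 + 55) - 19233 = 43/2 - 19233 = -38423/2 ≈ -19212.)
√(d(125, 349) + b) = √((76 + 125) - 38423/2) = √(201 - 38423/2) = √(-38021/2) = I*√76042/2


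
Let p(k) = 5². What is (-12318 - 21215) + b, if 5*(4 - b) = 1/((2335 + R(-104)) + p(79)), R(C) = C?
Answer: -378207121/11280 ≈ -33529.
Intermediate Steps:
p(k) = 25
b = 45119/11280 (b = 4 - 1/(5*((2335 - 104) + 25)) = 4 - 1/(5*(2231 + 25)) = 4 - ⅕/2256 = 4 - ⅕*1/2256 = 4 - 1/11280 = 45119/11280 ≈ 3.9999)
(-12318 - 21215) + b = (-12318 - 21215) + 45119/11280 = -33533 + 45119/11280 = -378207121/11280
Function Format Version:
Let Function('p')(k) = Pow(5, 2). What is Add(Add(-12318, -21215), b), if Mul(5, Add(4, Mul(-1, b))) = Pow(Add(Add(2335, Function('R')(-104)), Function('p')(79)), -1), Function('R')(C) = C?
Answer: Rational(-378207121, 11280) ≈ -33529.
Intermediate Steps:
Function('p')(k) = 25
b = Rational(45119, 11280) (b = Add(4, Mul(Rational(-1, 5), Pow(Add(Add(2335, -104), 25), -1))) = Add(4, Mul(Rational(-1, 5), Pow(Add(2231, 25), -1))) = Add(4, Mul(Rational(-1, 5), Pow(2256, -1))) = Add(4, Mul(Rational(-1, 5), Rational(1, 2256))) = Add(4, Rational(-1, 11280)) = Rational(45119, 11280) ≈ 3.9999)
Add(Add(-12318, -21215), b) = Add(Add(-12318, -21215), Rational(45119, 11280)) = Add(-33533, Rational(45119, 11280)) = Rational(-378207121, 11280)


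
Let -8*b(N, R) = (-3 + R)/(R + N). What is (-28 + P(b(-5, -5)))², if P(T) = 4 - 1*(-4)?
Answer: 400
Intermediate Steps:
b(N, R) = -(-3 + R)/(8*(N + R)) (b(N, R) = -(-3 + R)/(8*(R + N)) = -(-3 + R)/(8*(N + R)))
P(T) = 8 (P(T) = 4 + 4 = 8)
(-28 + P(b(-5, -5)))² = (-28 + 8)² = (-20)² = 400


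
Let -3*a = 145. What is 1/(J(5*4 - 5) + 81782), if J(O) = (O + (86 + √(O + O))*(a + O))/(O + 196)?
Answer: 32763732483/2679040767521401 + 63300*√30/2679040767521401 ≈ 1.2230e-5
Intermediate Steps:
a = -145/3 (a = -⅓*145 = -145/3 ≈ -48.333)
J(O) = (O + (86 + √2*√O)*(-145/3 + O))/(196 + O) (J(O) = (O + (86 + √(O + O))*(-145/3 + O))/(O + 196) = (O + (86 + √(2*O))*(-145/3 + O))/(196 + O) = (O + (86 + √2*√O)*(-145/3 + O))/(196 + O))
1/(J(5*4 - 5) + 81782) = 1/((-12470 + 261*(5*4 - 5) - 145*√2*√(5*4 - 5) + 3*√2*(5*4 - 5)^(3/2))/(3*(196 + (5*4 - 5))) + 81782) = 1/((-12470 + 261*(20 - 5) - 145*√2*√(20 - 5) + 3*√2*(20 - 5)^(3/2))/(3*(196 + (20 - 5))) + 81782) = 1/((-12470 + 261*15 - 145*√2*√15 + 3*√2*15^(3/2))/(3*(196 + 15)) + 81782) = 1/((⅓)*(-12470 + 3915 - 145*√30 + 3*√2*(15*√15))/211 + 81782) = 1/((⅓)*(1/211)*(-12470 + 3915 - 145*√30 + 45*√30) + 81782) = 1/((⅓)*(1/211)*(-8555 - 100*√30) + 81782) = 1/((-8555/633 - 100*√30/633) + 81782) = 1/(51759451/633 - 100*√30/633)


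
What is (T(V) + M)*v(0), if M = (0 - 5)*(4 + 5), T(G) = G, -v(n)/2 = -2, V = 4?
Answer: -164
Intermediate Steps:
v(n) = 4 (v(n) = -2*(-2) = 4)
M = -45 (M = -5*9 = -45)
(T(V) + M)*v(0) = (4 - 45)*4 = -41*4 = -164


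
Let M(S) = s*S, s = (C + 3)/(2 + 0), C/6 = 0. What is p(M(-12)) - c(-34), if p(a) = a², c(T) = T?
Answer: 358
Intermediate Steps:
C = 0 (C = 6*0 = 0)
s = 3/2 (s = (0 + 3)/(2 + 0) = 3/2 ≈ 1.5000)
M(S) = 3*S/2
p(M(-12)) - c(-34) = ((3/2)*(-12))² - 1*(-34) = (-18)² + 34 = 324 + 34 = 358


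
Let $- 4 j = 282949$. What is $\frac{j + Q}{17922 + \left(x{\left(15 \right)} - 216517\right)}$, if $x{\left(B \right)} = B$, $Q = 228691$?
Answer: $- \frac{126363}{158864} \approx -0.79542$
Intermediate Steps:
$j = - \frac{282949}{4}$ ($j = \left(- \frac{1}{4}\right) 282949 = - \frac{282949}{4} \approx -70737.0$)
$\frac{j + Q}{17922 + \left(x{\left(15 \right)} - 216517\right)} = \frac{- \frac{282949}{4} + 228691}{17922 + \left(15 - 216517\right)} = \frac{631815}{4 \left(17922 + \left(15 - 216517\right)\right)} = \frac{631815}{4 \left(17922 - 216502\right)} = \frac{631815}{4 \left(-198580\right)} = \frac{631815}{4} \left(- \frac{1}{198580}\right) = - \frac{126363}{158864}$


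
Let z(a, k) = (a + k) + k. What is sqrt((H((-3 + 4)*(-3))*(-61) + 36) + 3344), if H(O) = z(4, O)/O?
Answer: sqrt(30054)/3 ≈ 57.787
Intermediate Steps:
z(a, k) = a + 2*k
H(O) = (4 + 2*O)/O
sqrt((H((-3 + 4)*(-3))*(-61) + 36) + 3344) = sqrt(((2 + 4/(((-3 + 4)*(-3))))*(-61) + 36) + 3344) = sqrt(((2 + 4/((1*(-3))))*(-61) + 36) + 3344) = sqrt(((2 + 4/(-3))*(-61) + 36) + 3344) = sqrt(((2 + 4*(-1/3))*(-61) + 36) + 3344) = sqrt(((2 - 4/3)*(-61) + 36) + 3344) = sqrt(((2/3)*(-61) + 36) + 3344) = sqrt((-122/3 + 36) + 3344) = sqrt(-14/3 + 3344) = sqrt(10018/3) = sqrt(30054)/3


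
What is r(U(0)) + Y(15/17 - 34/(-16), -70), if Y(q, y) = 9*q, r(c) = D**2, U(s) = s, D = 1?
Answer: 3817/136 ≈ 28.066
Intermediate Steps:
r(c) = 1 (r(c) = 1**2 = 1)
r(U(0)) + Y(15/17 - 34/(-16), -70) = 1 + 9*(15/17 - 34/(-16)) = 1 + 9*(15*(1/17) - 34*(-1/16)) = 1 + 9*(15/17 + 17/8) = 1 + 9*(409/136) = 1 + 3681/136 = 3817/136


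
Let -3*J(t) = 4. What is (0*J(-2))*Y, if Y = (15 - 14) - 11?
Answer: 0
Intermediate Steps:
Y = -10 (Y = 1 - 11 = -10)
J(t) = -4/3 (J(t) = -⅓*4 = -4/3)
(0*J(-2))*Y = (0*(-4/3))*(-10) = 0*(-10) = 0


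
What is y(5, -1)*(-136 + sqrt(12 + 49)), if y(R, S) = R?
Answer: -680 + 5*sqrt(61) ≈ -640.95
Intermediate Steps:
y(5, -1)*(-136 + sqrt(12 + 49)) = 5*(-136 + sqrt(12 + 49)) = 5*(-136 + sqrt(61)) = -680 + 5*sqrt(61)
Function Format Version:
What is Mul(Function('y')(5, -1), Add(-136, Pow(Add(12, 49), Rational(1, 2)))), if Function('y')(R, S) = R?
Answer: Add(-680, Mul(5, Pow(61, Rational(1, 2)))) ≈ -640.95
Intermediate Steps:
Mul(Function('y')(5, -1), Add(-136, Pow(Add(12, 49), Rational(1, 2)))) = Mul(5, Add(-136, Pow(Add(12, 49), Rational(1, 2)))) = Mul(5, Add(-136, Pow(61, Rational(1, 2)))) = Add(-680, Mul(5, Pow(61, Rational(1, 2))))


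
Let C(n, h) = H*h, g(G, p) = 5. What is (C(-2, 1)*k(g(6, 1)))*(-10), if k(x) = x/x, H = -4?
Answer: 40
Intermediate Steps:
C(n, h) = -4*h
k(x) = 1
(C(-2, 1)*k(g(6, 1)))*(-10) = (-4*1*1)*(-10) = -4*1*(-10) = -4*(-10) = 40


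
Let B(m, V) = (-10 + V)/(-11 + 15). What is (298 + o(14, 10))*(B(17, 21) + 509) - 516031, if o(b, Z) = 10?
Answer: -358412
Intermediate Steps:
B(m, V) = -5/2 + V/4 (B(m, V) = (-10 + V)/4 = (-10 + V)*(1/4) = -5/2 + V/4)
(298 + o(14, 10))*(B(17, 21) + 509) - 516031 = (298 + 10)*((-5/2 + (1/4)*21) + 509) - 516031 = 308*((-5/2 + 21/4) + 509) - 516031 = 308*(11/4 + 509) - 516031 = 308*(2047/4) - 516031 = 157619 - 516031 = -358412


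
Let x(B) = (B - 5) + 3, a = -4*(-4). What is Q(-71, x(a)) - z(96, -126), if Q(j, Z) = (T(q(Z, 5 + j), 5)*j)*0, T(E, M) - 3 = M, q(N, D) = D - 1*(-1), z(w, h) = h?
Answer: 126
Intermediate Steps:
a = 16
q(N, D) = 1 + D (q(N, D) = D + 1 = 1 + D)
T(E, M) = 3 + M
x(B) = -2 + B (x(B) = (-5 + B) + 3 = -2 + B)
Q(j, Z) = 0 (Q(j, Z) = ((3 + 5)*j)*0 = (8*j)*0 = 0)
Q(-71, x(a)) - z(96, -126) = 0 - 1*(-126) = 0 + 126 = 126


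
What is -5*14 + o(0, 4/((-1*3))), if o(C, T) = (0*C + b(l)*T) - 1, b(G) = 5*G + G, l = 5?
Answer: -111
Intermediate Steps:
b(G) = 6*G
o(C, T) = -1 + 30*T (o(C, T) = (0*C + (6*5)*T) - 1 = (0 + 30*T) - 1 = 30*T - 1 = -1 + 30*T)
-5*14 + o(0, 4/((-1*3))) = -5*14 + (-1 + 30*(4/((-1*3)))) = -70 + (-1 + 30*(4/(-3))) = -70 + (-1 + 30*(4*(-⅓))) = -70 + (-1 + 30*(-4/3)) = -70 + (-1 - 40) = -70 - 41 = -111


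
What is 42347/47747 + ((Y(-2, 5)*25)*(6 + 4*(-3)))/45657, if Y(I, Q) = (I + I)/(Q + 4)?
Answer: 305782123/344208123 ≈ 0.88836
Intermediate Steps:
Y(I, Q) = 2*I/(4 + Q) (Y(I, Q) = (2*I)/(4 + Q) = 2*I/(4 + Q))
42347/47747 + ((Y(-2, 5)*25)*(6 + 4*(-3)))/45657 = 42347/47747 + (((2*(-2)/(4 + 5))*25)*(6 + 4*(-3)))/45657 = 42347*(1/47747) + (((2*(-2)/9)*25)*(6 - 12))*(1/45657) = 42347/47747 + (((2*(-2)*(1/9))*25)*(-6))*(1/45657) = 42347/47747 + (-4/9*25*(-6))*(1/45657) = 42347/47747 - 100/9*(-6)*(1/45657) = 42347/47747 + (200/3)*(1/45657) = 42347/47747 + 200/136971 = 305782123/344208123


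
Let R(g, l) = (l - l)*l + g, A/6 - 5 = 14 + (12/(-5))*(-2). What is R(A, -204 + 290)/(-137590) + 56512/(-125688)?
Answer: -2435448227/5404191225 ≈ -0.45066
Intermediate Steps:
A = 714/5 (A = 30 + 6*(14 + (12/(-5))*(-2)) = 30 + 6*(14 + (12*(-1/5))*(-2)) = 30 + 6*(14 - 12/5*(-2)) = 30 + 6*(14 + 24/5) = 30 + 6*(94/5) = 30 + 564/5 = 714/5 ≈ 142.80)
R(g, l) = g (R(g, l) = 0*l + g = 0 + g = g)
R(A, -204 + 290)/(-137590) + 56512/(-125688) = (714/5)/(-137590) + 56512/(-125688) = (714/5)*(-1/137590) + 56512*(-1/125688) = -357/343975 - 7064/15711 = -2435448227/5404191225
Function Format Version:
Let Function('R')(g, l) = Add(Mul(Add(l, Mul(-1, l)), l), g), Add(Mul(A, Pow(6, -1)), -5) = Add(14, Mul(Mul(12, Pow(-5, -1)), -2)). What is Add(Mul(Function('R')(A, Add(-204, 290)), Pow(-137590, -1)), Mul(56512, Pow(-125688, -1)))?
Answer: Rational(-2435448227, 5404191225) ≈ -0.45066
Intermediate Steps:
A = Rational(714, 5) (A = Add(30, Mul(6, Add(14, Mul(Mul(12, Pow(-5, -1)), -2)))) = Add(30, Mul(6, Add(14, Mul(Mul(12, Rational(-1, 5)), -2)))) = Add(30, Mul(6, Add(14, Mul(Rational(-12, 5), -2)))) = Add(30, Mul(6, Add(14, Rational(24, 5)))) = Add(30, Mul(6, Rational(94, 5))) = Add(30, Rational(564, 5)) = Rational(714, 5) ≈ 142.80)
Function('R')(g, l) = g (Function('R')(g, l) = Add(Mul(0, l), g) = Add(0, g) = g)
Add(Mul(Function('R')(A, Add(-204, 290)), Pow(-137590, -1)), Mul(56512, Pow(-125688, -1))) = Add(Mul(Rational(714, 5), Pow(-137590, -1)), Mul(56512, Pow(-125688, -1))) = Add(Mul(Rational(714, 5), Rational(-1, 137590)), Mul(56512, Rational(-1, 125688))) = Add(Rational(-357, 343975), Rational(-7064, 15711)) = Rational(-2435448227, 5404191225)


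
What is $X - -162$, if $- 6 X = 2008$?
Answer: $- \frac{518}{3} \approx -172.67$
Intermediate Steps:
$X = - \frac{1004}{3}$ ($X = \left(- \frac{1}{6}\right) 2008 = - \frac{1004}{3} \approx -334.67$)
$X - -162 = - \frac{1004}{3} - -162 = - \frac{1004}{3} + 162 = - \frac{518}{3}$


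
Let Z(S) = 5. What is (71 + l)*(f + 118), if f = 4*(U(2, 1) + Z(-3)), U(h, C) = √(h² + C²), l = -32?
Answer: 5382 + 156*√5 ≈ 5730.8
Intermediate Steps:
U(h, C) = √(C² + h²)
f = 20 + 4*√5 (f = 4*(√(1² + 2²) + 5) = 4*(√(1 + 4) + 5) = 4*(√5 + 5) = 4*(5 + √5) = 20 + 4*√5 ≈ 28.944)
(71 + l)*(f + 118) = (71 - 32)*((20 + 4*√5) + 118) = 39*(138 + 4*√5) = 5382 + 156*√5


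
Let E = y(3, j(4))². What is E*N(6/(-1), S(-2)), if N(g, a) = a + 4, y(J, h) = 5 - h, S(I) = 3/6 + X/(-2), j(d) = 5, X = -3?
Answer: 0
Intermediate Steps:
S(I) = 2 (S(I) = 3/6 - 3/(-2) = 3*(⅙) - 3*(-½) = ½ + 3/2 = 2)
E = 0 (E = (5 - 1*5)² = (5 - 5)² = 0² = 0)
N(g, a) = 4 + a
E*N(6/(-1), S(-2)) = 0*(4 + 2) = 0*6 = 0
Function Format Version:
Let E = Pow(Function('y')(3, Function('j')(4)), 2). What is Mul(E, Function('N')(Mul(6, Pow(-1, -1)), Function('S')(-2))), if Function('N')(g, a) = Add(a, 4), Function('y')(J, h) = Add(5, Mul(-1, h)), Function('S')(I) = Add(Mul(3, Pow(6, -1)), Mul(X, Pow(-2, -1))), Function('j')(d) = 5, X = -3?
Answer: 0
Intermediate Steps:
Function('S')(I) = 2 (Function('S')(I) = Add(Mul(3, Pow(6, -1)), Mul(-3, Pow(-2, -1))) = Add(Mul(3, Rational(1, 6)), Mul(-3, Rational(-1, 2))) = Add(Rational(1, 2), Rational(3, 2)) = 2)
E = 0 (E = Pow(Add(5, Mul(-1, 5)), 2) = Pow(Add(5, -5), 2) = Pow(0, 2) = 0)
Function('N')(g, a) = Add(4, a)
Mul(E, Function('N')(Mul(6, Pow(-1, -1)), Function('S')(-2))) = Mul(0, Add(4, 2)) = Mul(0, 6) = 0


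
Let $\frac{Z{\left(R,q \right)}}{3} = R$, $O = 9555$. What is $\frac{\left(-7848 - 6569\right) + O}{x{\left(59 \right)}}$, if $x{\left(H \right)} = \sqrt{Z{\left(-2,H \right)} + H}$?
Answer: $- \frac{4862 \sqrt{53}}{53} \approx -667.85$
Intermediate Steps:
$Z{\left(R,q \right)} = 3 R$
$x{\left(H \right)} = \sqrt{-6 + H}$ ($x{\left(H \right)} = \sqrt{3 \left(-2\right) + H} = \sqrt{-6 + H}$)
$\frac{\left(-7848 - 6569\right) + O}{x{\left(59 \right)}} = \frac{\left(-7848 - 6569\right) + 9555}{\sqrt{-6 + 59}} = \frac{-14417 + 9555}{\sqrt{53}} = - 4862 \frac{\sqrt{53}}{53} = - \frac{4862 \sqrt{53}}{53}$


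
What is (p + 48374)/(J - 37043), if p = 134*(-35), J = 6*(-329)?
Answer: -43684/39017 ≈ -1.1196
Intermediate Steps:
J = -1974
p = -4690
(p + 48374)/(J - 37043) = (-4690 + 48374)/(-1974 - 37043) = 43684/(-39017) = 43684*(-1/39017) = -43684/39017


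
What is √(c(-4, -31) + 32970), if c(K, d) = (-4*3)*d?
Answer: √33342 ≈ 182.60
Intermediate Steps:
c(K, d) = -12*d
√(c(-4, -31) + 32970) = √(-12*(-31) + 32970) = √(372 + 32970) = √33342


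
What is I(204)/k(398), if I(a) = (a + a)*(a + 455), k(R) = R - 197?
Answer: 89624/67 ≈ 1337.7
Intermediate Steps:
k(R) = -197 + R
I(a) = 2*a*(455 + a) (I(a) = (2*a)*(455 + a) = 2*a*(455 + a))
I(204)/k(398) = (2*204*(455 + 204))/(-197 + 398) = (2*204*659)/201 = 268872*(1/201) = 89624/67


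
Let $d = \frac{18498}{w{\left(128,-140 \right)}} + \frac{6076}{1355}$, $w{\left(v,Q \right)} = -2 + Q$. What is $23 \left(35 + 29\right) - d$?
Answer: $\frac{153714759}{96205} \approx 1597.8$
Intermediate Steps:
$d = - \frac{12100999}{96205}$ ($d = \frac{18498}{-2 - 140} + \frac{6076}{1355} = \frac{18498}{-142} + 6076 \cdot \frac{1}{1355} = 18498 \left(- \frac{1}{142}\right) + \frac{6076}{1355} = - \frac{9249}{71} + \frac{6076}{1355} = - \frac{12100999}{96205} \approx -125.78$)
$23 \left(35 + 29\right) - d = 23 \left(35 + 29\right) - - \frac{12100999}{96205} = 23 \cdot 64 + \frac{12100999}{96205} = 1472 + \frac{12100999}{96205} = \frac{153714759}{96205}$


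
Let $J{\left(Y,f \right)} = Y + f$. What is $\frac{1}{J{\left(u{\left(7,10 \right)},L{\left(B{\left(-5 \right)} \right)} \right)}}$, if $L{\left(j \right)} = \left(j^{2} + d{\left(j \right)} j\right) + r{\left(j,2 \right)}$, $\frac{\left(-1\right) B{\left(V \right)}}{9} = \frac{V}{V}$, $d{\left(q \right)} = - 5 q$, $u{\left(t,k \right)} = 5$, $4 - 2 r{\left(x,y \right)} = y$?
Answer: $- \frac{1}{318} \approx -0.0031447$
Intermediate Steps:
$r{\left(x,y \right)} = 2 - \frac{y}{2}$
$B{\left(V \right)} = -9$ ($B{\left(V \right)} = - 9 \frac{V}{V} = \left(-9\right) 1 = -9$)
$L{\left(j \right)} = 1 - 4 j^{2}$ ($L{\left(j \right)} = \left(j^{2} + - 5 j j\right) + \left(2 - 1\right) = \left(j^{2} - 5 j^{2}\right) + \left(2 - 1\right) = - 4 j^{2} + 1 = 1 - 4 j^{2}$)
$\frac{1}{J{\left(u{\left(7,10 \right)},L{\left(B{\left(-5 \right)} \right)} \right)}} = \frac{1}{5 + \left(1 - 4 \left(-9\right)^{2}\right)} = \frac{1}{5 + \left(1 - 324\right)} = \frac{1}{5 - 323} = \frac{1}{-318} = - \frac{1}{318}$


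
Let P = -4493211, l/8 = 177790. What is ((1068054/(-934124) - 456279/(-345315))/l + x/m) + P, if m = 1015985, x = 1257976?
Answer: -69813598860677280276680959353/15537578381930983930400 ≈ -4.4932e+6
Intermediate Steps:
l = 1422320 (l = 8*177790 = 1422320)
((1068054/(-934124) - 456279/(-345315))/l + x/m) + P = ((1068054/(-934124) - 456279/(-345315))/1422320 + 1257976/1015985) - 4493211 = ((1068054*(-1/934124) - 456279*(-1/345315))*(1/1422320) + 1257976*(1/1015985)) - 4493211 = ((-534027/467062 + 152093/115105)*(1/1422320) + 1257976/1015985) - 4493211 = ((9567682931/53761171510)*(1/1422320) + 1257976/1015985) - 4493211 = (9567682931/76465589462103200 + 1257976/1015985) - 4493211 = 19238377217960215555047/15537578381930983930400 - 4493211 = -69813598860677280276680959353/15537578381930983930400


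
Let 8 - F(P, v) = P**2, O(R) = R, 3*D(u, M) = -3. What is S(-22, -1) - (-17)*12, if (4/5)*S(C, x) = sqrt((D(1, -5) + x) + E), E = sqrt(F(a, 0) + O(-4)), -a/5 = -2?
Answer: 204 + 5*sqrt(-2 + 4*I*sqrt(6))/4 ≈ 206.5 + 3.0619*I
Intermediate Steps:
a = 10 (a = -5*(-2) = 10)
D(u, M) = -1 (D(u, M) = (1/3)*(-3) = -1)
F(P, v) = 8 - P**2
E = 4*I*sqrt(6) (E = sqrt((8 - 1*10**2) - 4) = sqrt((8 - 1*100) - 4) = sqrt((8 - 100) - 4) = sqrt(-92 - 4) = sqrt(-96) = 4*I*sqrt(6) ≈ 9.798*I)
S(C, x) = 5*sqrt(-1 + x + 4*I*sqrt(6))/4 (S(C, x) = 5*sqrt((-1 + x) + 4*I*sqrt(6))/4 = 5*sqrt(-1 + x + 4*I*sqrt(6))/4)
S(-22, -1) - (-17)*12 = 5*sqrt(-1 - 1 + 4*I*sqrt(6))/4 - (-17)*12 = 5*sqrt(-2 + 4*I*sqrt(6))/4 - 1*(-204) = 5*sqrt(-2 + 4*I*sqrt(6))/4 + 204 = 204 + 5*sqrt(-2 + 4*I*sqrt(6))/4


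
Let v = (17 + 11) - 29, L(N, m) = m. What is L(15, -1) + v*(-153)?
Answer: 152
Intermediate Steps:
v = -1 (v = 28 - 29 = -1)
L(15, -1) + v*(-153) = -1 - 1*(-153) = -1 + 153 = 152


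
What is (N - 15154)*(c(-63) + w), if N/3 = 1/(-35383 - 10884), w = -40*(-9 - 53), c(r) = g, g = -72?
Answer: -1688321331368/46267 ≈ -3.6491e+7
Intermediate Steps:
c(r) = -72
w = 2480 (w = -40*(-62) = 2480)
N = -3/46267 (N = 3/(-35383 - 10884) = 3/(-46267) = 3*(-1/46267) = -3/46267 ≈ -6.4841e-5)
(N - 15154)*(c(-63) + w) = (-3/46267 - 15154)*(-72 + 2480) = -701130121/46267*2408 = -1688321331368/46267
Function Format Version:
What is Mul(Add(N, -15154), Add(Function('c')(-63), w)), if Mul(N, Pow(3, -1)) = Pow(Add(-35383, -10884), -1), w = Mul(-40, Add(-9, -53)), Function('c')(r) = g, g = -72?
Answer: Rational(-1688321331368, 46267) ≈ -3.6491e+7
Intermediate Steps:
Function('c')(r) = -72
w = 2480 (w = Mul(-40, -62) = 2480)
N = Rational(-3, 46267) (N = Mul(3, Pow(Add(-35383, -10884), -1)) = Mul(3, Pow(-46267, -1)) = Mul(3, Rational(-1, 46267)) = Rational(-3, 46267) ≈ -6.4841e-5)
Mul(Add(N, -15154), Add(Function('c')(-63), w)) = Mul(Add(Rational(-3, 46267), -15154), Add(-72, 2480)) = Mul(Rational(-701130121, 46267), 2408) = Rational(-1688321331368, 46267)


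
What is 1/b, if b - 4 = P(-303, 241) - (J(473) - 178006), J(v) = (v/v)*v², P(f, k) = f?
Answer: -1/46022 ≈ -2.1729e-5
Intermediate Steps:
J(v) = v² (J(v) = 1*v² = v²)
b = -46022 (b = 4 + (-303 - (473² - 178006)) = 4 + (-303 - (223729 - 178006)) = 4 + (-303 - 1*45723) = 4 + (-303 - 45723) = 4 - 46026 = -46022)
1/b = 1/(-46022) = -1/46022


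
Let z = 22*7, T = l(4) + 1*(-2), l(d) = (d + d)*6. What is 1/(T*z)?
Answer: 1/7084 ≈ 0.00014116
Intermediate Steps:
l(d) = 12*d (l(d) = (2*d)*6 = 12*d)
T = 46 (T = 12*4 + 1*(-2) = 48 - 2 = 46)
z = 154
1/(T*z) = 1/(46*154) = 1/7084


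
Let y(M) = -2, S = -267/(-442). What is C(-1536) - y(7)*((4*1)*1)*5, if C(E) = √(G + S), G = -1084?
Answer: 40 + I*√211656562/442 ≈ 40.0 + 32.915*I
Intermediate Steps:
S = 267/442 (S = -267*(-1/442) = 267/442 ≈ 0.60407)
C(E) = I*√211656562/442 (C(E) = √(-1084 + 267/442) = √(-478861/442) = I*√211656562/442)
C(-1536) - y(7)*((4*1)*1)*5 = I*√211656562/442 - (-2*4*1)*5 = I*√211656562/442 - (-8)*5 = I*√211656562/442 - 1*(-40) = I*√211656562/442 + 40 = 40 + I*√211656562/442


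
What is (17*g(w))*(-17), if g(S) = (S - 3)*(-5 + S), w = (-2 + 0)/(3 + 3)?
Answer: -46240/9 ≈ -5137.8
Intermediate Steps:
w = -1/3 (w = -2/6 = -2*1/6 = -1/3 ≈ -0.33333)
g(S) = (-5 + S)*(-3 + S) (g(S) = (-3 + S)*(-5 + S) = (-5 + S)*(-3 + S))
(17*g(w))*(-17) = (17*(15 + (-1/3)**2 - 8*(-1/3)))*(-17) = (17*(15 + 1/9 + 8/3))*(-17) = (17*(160/9))*(-17) = (2720/9)*(-17) = -46240/9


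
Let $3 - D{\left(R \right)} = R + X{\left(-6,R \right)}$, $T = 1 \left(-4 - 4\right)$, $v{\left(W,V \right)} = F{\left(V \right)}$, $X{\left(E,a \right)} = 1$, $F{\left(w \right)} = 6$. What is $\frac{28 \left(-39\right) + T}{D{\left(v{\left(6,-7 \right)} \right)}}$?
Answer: $275$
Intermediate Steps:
$v{\left(W,V \right)} = 6$
$T = -8$ ($T = 1 \left(-8\right) = -8$)
$D{\left(R \right)} = 2 - R$ ($D{\left(R \right)} = 3 - \left(R + 1\right) = 3 - \left(1 + R\right) = 2 - R$)
$\frac{28 \left(-39\right) + T}{D{\left(v{\left(6,-7 \right)} \right)}} = \frac{28 \left(-39\right) - 8}{2 - 6} = \frac{-1092 - 8}{2 - 6} = - \frac{1100}{-4} = \left(-1100\right) \left(- \frac{1}{4}\right) = 275$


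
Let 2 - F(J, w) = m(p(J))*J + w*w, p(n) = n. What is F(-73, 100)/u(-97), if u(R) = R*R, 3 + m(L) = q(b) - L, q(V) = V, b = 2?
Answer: -4742/9409 ≈ -0.50399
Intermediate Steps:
m(L) = -1 - L (m(L) = -3 + (2 - L) = -1 - L)
F(J, w) = 2 - w² - J*(-1 - J) (F(J, w) = 2 - ((-1 - J)*J + w*w) = 2 - (J*(-1 - J) + w²) = 2 - (w² + J*(-1 - J)) = 2 + (-w² - J*(-1 - J)) = 2 - w² - J*(-1 - J))
u(R) = R²
F(-73, 100)/u(-97) = (2 - 1*100² - 73*(1 - 73))/((-97)²) = (2 - 1*10000 - 73*(-72))/9409 = (2 - 10000 + 5256)*(1/9409) = -4742*1/9409 = -4742/9409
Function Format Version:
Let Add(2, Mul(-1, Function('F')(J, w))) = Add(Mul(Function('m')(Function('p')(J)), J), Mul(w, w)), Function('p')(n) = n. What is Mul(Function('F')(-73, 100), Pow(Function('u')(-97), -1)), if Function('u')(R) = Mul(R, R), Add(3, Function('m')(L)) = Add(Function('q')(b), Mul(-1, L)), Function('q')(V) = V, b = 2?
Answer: Rational(-4742, 9409) ≈ -0.50399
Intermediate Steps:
Function('m')(L) = Add(-1, Mul(-1, L)) (Function('m')(L) = Add(-3, Add(2, Mul(-1, L))) = Add(-1, Mul(-1, L)))
Function('F')(J, w) = Add(2, Mul(-1, Pow(w, 2)), Mul(-1, J, Add(-1, Mul(-1, J)))) (Function('F')(J, w) = Add(2, Mul(-1, Add(Mul(Add(-1, Mul(-1, J)), J), Mul(w, w)))) = Add(2, Mul(-1, Add(Mul(J, Add(-1, Mul(-1, J))), Pow(w, 2)))) = Add(2, Mul(-1, Add(Pow(w, 2), Mul(J, Add(-1, Mul(-1, J)))))) = Add(2, Add(Mul(-1, Pow(w, 2)), Mul(-1, J, Add(-1, Mul(-1, J))))) = Add(2, Mul(-1, Pow(w, 2)), Mul(-1, J, Add(-1, Mul(-1, J)))))
Function('u')(R) = Pow(R, 2)
Mul(Function('F')(-73, 100), Pow(Function('u')(-97), -1)) = Mul(Add(2, Mul(-1, Pow(100, 2)), Mul(-73, Add(1, -73))), Pow(Pow(-97, 2), -1)) = Mul(Add(2, Mul(-1, 10000), Mul(-73, -72)), Pow(9409, -1)) = Mul(Add(2, -10000, 5256), Rational(1, 9409)) = Mul(-4742, Rational(1, 9409)) = Rational(-4742, 9409)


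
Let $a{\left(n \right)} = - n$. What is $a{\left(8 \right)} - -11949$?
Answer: $11941$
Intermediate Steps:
$a{\left(8 \right)} - -11949 = \left(-1\right) 8 - -11949 = -8 + 11949 = 11941$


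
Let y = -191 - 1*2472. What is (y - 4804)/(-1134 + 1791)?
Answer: -2489/219 ≈ -11.365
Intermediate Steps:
y = -2663 (y = -191 - 2472 = -2663)
(y - 4804)/(-1134 + 1791) = (-2663 - 4804)/(-1134 + 1791) = -7467/657 = -7467*1/657 = -2489/219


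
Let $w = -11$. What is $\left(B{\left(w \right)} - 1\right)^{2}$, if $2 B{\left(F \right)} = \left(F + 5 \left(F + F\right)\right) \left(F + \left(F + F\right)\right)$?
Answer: $\frac{15928081}{4} \approx 3.982 \cdot 10^{6}$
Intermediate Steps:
$B{\left(F \right)} = \frac{33 F^{2}}{2}$ ($B{\left(F \right)} = \frac{\left(F + 5 \left(F + F\right)\right) \left(F + \left(F + F\right)\right)}{2} = \frac{\left(F + 5 \cdot 2 F\right) \left(F + 2 F\right)}{2} = \frac{\left(F + 10 F\right) 3 F}{2} = \frac{11 F 3 F}{2} = \frac{33 F^{2}}{2}$)
$\left(B{\left(w \right)} - 1\right)^{2} = \left(\frac{33 \left(-11\right)^{2}}{2} - 1\right)^{2} = \left(\frac{33}{2} \cdot 121 - 1\right)^{2} = \left(\frac{3993}{2} - 1\right)^{2} = \left(\frac{3991}{2}\right)^{2} = \frac{15928081}{4}$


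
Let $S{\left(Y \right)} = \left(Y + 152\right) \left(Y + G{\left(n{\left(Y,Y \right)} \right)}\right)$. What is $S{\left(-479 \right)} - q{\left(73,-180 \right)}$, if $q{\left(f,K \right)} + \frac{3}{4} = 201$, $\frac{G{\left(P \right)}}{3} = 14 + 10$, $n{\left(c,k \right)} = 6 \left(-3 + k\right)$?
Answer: $\frac{531555}{4} \approx 1.3289 \cdot 10^{5}$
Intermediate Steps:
$n{\left(c,k \right)} = -18 + 6 k$
$G{\left(P \right)} = 72$ ($G{\left(P \right)} = 3 \left(14 + 10\right) = 3 \cdot 24 = 72$)
$q{\left(f,K \right)} = \frac{801}{4}$ ($q{\left(f,K \right)} = - \frac{3}{4} + 201 = \frac{801}{4}$)
$S{\left(Y \right)} = \left(72 + Y\right) \left(152 + Y\right)$ ($S{\left(Y \right)} = \left(Y + 152\right) \left(Y + 72\right) = \left(152 + Y\right) \left(72 + Y\right) = \left(72 + Y\right) \left(152 + Y\right)$)
$S{\left(-479 \right)} - q{\left(73,-180 \right)} = \left(10944 + \left(-479\right)^{2} + 224 \left(-479\right)\right) - \frac{801}{4} = \left(10944 + 229441 - 107296\right) - \frac{801}{4} = 133089 - \frac{801}{4} = \frac{531555}{4}$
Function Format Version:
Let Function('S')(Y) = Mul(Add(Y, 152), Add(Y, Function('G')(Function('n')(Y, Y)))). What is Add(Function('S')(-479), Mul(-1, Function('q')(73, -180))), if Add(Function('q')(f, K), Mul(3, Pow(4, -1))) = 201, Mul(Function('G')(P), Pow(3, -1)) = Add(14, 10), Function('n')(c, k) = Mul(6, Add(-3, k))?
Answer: Rational(531555, 4) ≈ 1.3289e+5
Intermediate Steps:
Function('n')(c, k) = Add(-18, Mul(6, k))
Function('G')(P) = 72 (Function('G')(P) = Mul(3, Add(14, 10)) = Mul(3, 24) = 72)
Function('q')(f, K) = Rational(801, 4) (Function('q')(f, K) = Add(Rational(-3, 4), 201) = Rational(801, 4))
Function('S')(Y) = Mul(Add(72, Y), Add(152, Y)) (Function('S')(Y) = Mul(Add(Y, 152), Add(Y, 72)) = Mul(Add(152, Y), Add(72, Y)) = Mul(Add(72, Y), Add(152, Y)))
Add(Function('S')(-479), Mul(-1, Function('q')(73, -180))) = Add(Add(10944, Pow(-479, 2), Mul(224, -479)), Mul(-1, Rational(801, 4))) = Add(Add(10944, 229441, -107296), Rational(-801, 4)) = Add(133089, Rational(-801, 4)) = Rational(531555, 4)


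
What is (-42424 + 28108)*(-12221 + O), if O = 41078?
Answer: -413116812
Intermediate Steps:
(-42424 + 28108)*(-12221 + O) = (-42424 + 28108)*(-12221 + 41078) = -14316*28857 = -413116812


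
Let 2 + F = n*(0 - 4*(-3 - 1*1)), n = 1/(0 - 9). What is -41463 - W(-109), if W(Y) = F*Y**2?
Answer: 30787/9 ≈ 3420.8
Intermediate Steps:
n = -1/9 (n = 1/(-9) = -1/9 ≈ -0.11111)
F = -34/9 (F = -2 - (0 - 4*(-3 - 1*1))/9 = -2 - (0 - 4*(-3 - 1))/9 = -2 - (0 - 4*(-4))/9 = -2 - (0 + 16)/9 = -2 - 1/9*16 = -2 - 16/9 = -34/9 ≈ -3.7778)
W(Y) = -34*Y**2/9
-41463 - W(-109) = -41463 - (-34)*(-109)**2/9 = -41463 - (-34)*11881/9 = -41463 - 1*(-403954/9) = -41463 + 403954/9 = 30787/9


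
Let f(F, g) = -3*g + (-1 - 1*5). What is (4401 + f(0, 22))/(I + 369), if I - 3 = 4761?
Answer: 1443/1711 ≈ 0.84337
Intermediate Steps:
f(F, g) = -6 - 3*g (f(F, g) = -3*g + (-1 - 5) = -3*g - 6 = -6 - 3*g)
I = 4764 (I = 3 + 4761 = 4764)
(4401 + f(0, 22))/(I + 369) = (4401 + (-6 - 3*22))/(4764 + 369) = (4401 + (-6 - 66))/5133 = (4401 - 72)*(1/5133) = 4329*(1/5133) = 1443/1711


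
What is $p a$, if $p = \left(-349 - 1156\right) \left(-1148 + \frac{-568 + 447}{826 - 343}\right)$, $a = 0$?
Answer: $0$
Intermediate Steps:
$p = \frac{119240075}{69}$ ($p = - 1505 \left(-1148 - \frac{121}{483}\right) = \left(-1505\right) \left(- \frac{554605}{483}\right) = \frac{119240075}{69} \approx 1.7281 \cdot 10^{6}$)
$p a = \frac{119240075}{69} \cdot 0 = 0$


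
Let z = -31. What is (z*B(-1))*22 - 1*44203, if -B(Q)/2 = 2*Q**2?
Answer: -41475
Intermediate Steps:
B(Q) = -4*Q**2
(z*B(-1))*22 - 1*44203 = -(-124)*(-1)**2*22 - 1*44203 = -(-124)*22 - 44203 = -31*(-4)*22 - 44203 = 124*22 - 44203 = 2728 - 44203 = -41475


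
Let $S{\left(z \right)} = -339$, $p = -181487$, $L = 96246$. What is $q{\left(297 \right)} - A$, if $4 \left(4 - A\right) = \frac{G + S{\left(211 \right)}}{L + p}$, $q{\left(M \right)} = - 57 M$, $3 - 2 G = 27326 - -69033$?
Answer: $- \frac{5773494895}{340964} \approx -16933.0$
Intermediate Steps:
$G = -48178$ ($G = \frac{3}{2} - \frac{27326 - -69033}{2} = \frac{3}{2} - \frac{27326 + 69033}{2} = \frac{3}{2} - \frac{96359}{2} = -48178$)
$A = \frac{1315339}{340964}$ ($A = 4 - \frac{\left(-48178 - 339\right) \frac{1}{96246 - 181487}}{4} = 4 - \frac{\left(-48517\right) \frac{1}{-85241}}{4} = 4 - \frac{\left(-48517\right) \left(- \frac{1}{85241}\right)}{4} = 4 - \frac{48517}{340964} = \frac{1315339}{340964} \approx 3.8577$)
$q{\left(297 \right)} - A = \left(-57\right) 297 - \frac{1315339}{340964} = -16929 - \frac{1315339}{340964} = - \frac{5773494895}{340964}$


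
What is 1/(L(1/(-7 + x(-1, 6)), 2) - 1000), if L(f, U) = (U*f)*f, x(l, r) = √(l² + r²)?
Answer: -35957/35914001 - 7*√37/35914001 ≈ -0.0010024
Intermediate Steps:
L(f, U) = U*f²
1/(L(1/(-7 + x(-1, 6)), 2) - 1000) = 1/(2*(1/(-7 + √((-1)² + 6²)))² - 1000) = 1/(2*(1/(-7 + √(1 + 36)))² - 1000) = 1/(2*(1/(-7 + √37))² - 1000) = 1/(2/(-7 + √37)² - 1000) = 1/(-1000 + 2/(-7 + √37)²)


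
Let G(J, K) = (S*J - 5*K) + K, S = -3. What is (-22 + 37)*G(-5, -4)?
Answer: 465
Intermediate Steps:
G(J, K) = -4*K - 3*J (G(J, K) = (-3*J - 5*K) + K = (-5*K - 3*J) + K = -4*K - 3*J)
(-22 + 37)*G(-5, -4) = (-22 + 37)*(-4*(-4) - 3*(-5)) = 15*(16 + 15) = 15*31 = 465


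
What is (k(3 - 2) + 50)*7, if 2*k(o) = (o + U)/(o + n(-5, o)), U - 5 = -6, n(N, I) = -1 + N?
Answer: 350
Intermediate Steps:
U = -1 (U = 5 - 6 = -1)
k(o) = (-1 + o)/(2*(-6 + o)) (k(o) = ((o - 1)/(o + (-1 - 5)))/2 = ((-1 + o)/(o - 6))/2 = ((-1 + o)/(-6 + o))/2 = (-1 + o)/(2*(-6 + o)))
(k(3 - 2) + 50)*7 = ((-1 + (3 - 2))/(2*(-6 + (3 - 2))) + 50)*7 = ((-1 + 1)/(2*(-6 + 1)) + 50)*7 = ((1/2)*0/(-5) + 50)*7 = ((1/2)*(-1/5)*0 + 50)*7 = (0 + 50)*7 = 50*7 = 350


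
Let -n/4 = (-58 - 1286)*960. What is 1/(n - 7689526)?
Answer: -1/2528566 ≈ -3.9548e-7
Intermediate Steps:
n = 5160960 (n = -4*(-58 - 1286)*960 = -(-5376)*960 = -4*(-1290240) = 5160960)
1/(n - 7689526) = 1/(5160960 - 7689526) = 1/(-2528566) = -1/2528566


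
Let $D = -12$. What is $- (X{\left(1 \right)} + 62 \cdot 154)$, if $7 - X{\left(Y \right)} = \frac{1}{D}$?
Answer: $- \frac{114661}{12} \approx -9555.1$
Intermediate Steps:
$X{\left(Y \right)} = \frac{85}{12}$ ($X{\left(Y \right)} = 7 - \frac{1}{-12} = 7 - - \frac{1}{12} = 7 + \frac{1}{12} = \frac{85}{12}$)
$- (X{\left(1 \right)} + 62 \cdot 154) = - (\frac{85}{12} + 62 \cdot 154) = - (\frac{85}{12} + 9548) = \left(-1\right) \frac{114661}{12} = - \frac{114661}{12}$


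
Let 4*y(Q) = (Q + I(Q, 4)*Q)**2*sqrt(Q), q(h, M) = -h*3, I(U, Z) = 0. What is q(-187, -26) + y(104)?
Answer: 561 + 5408*sqrt(26) ≈ 28137.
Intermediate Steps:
q(h, M) = -3*h
y(Q) = Q**(5/2)/4 (y(Q) = ((Q + 0*Q)**2*sqrt(Q))/4 = ((Q + 0)**2*sqrt(Q))/4 = (Q**2*sqrt(Q))/4 = Q**(5/2)/4)
q(-187, -26) + y(104) = -3*(-187) + 104**(5/2)/4 = 561 + (21632*sqrt(26))/4 = 561 + 5408*sqrt(26)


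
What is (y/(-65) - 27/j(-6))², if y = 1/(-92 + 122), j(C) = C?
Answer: 19245769/950625 ≈ 20.245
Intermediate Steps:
y = 1/30 ≈ 0.033333
(y/(-65) - 27/j(-6))² = ((1/30)/(-65) - 27/(-6))² = ((1/30)*(-1/65) - 27*(-⅙))² = (-1/1950 + 9/2)² = (4387/975)² = 19245769/950625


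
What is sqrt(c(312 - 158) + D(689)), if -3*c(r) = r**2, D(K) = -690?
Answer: I*sqrt(77358)/3 ≈ 92.711*I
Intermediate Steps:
c(r) = -r**2/3
sqrt(c(312 - 158) + D(689)) = sqrt(-(312 - 158)**2/3 - 690) = sqrt(-1/3*154**2 - 690) = sqrt(-1/3*23716 - 690) = sqrt(-23716/3 - 690) = sqrt(-25786/3) = I*sqrt(77358)/3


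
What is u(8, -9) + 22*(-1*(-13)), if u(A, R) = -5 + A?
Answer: 289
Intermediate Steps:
u(8, -9) + 22*(-1*(-13)) = (-5 + 8) + 22*(-1*(-13)) = 3 + 22*13 = 3 + 286 = 289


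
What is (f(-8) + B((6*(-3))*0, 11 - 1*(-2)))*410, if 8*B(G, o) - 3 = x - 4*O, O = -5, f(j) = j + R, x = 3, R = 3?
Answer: -1435/2 ≈ -717.50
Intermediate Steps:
f(j) = 3 + j (f(j) = j + 3 = 3 + j)
B(G, o) = 13/4 (B(G, o) = 3/8 + (3 - 4*(-5))/8 = 3/8 + (3 + 20)/8 = 3/8 + (⅛)*23 = 3/8 + 23/8 = 13/4)
(f(-8) + B((6*(-3))*0, 11 - 1*(-2)))*410 = ((3 - 8) + 13/4)*410 = (-5 + 13/4)*410 = -7/4*410 = -1435/2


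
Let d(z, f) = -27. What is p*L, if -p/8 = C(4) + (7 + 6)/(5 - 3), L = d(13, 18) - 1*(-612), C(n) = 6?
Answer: -58500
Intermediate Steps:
L = 585 (L = -27 - 1*(-612) = -27 + 612 = 585)
p = -100 (p = -8*(6 + (7 + 6)/(5 - 3)) = -8*(6 + 13/2) = -8*25/2 = -100)
p*L = -100*585 = -58500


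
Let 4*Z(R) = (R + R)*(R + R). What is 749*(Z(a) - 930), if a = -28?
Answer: -109354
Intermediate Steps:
Z(R) = R**2 (Z(R) = ((R + R)*(R + R))/4 = ((2*R)*(2*R))/4 = (4*R**2)/4 = R**2)
749*(Z(a) - 930) = 749*((-28)**2 - 930) = 749*(784 - 930) = 749*(-146) = -109354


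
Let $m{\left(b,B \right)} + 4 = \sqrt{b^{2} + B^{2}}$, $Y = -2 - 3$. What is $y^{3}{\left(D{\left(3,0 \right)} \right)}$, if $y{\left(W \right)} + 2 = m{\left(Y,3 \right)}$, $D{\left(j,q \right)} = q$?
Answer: $-828 + 142 \sqrt{34} \approx -0.0048309$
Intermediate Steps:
$Y = -5$ ($Y = -2 - 3 = -5$)
$m{\left(b,B \right)} = -4 + \sqrt{B^{2} + b^{2}}$ ($m{\left(b,B \right)} = -4 + \sqrt{b^{2} + B^{2}} = -4 + \sqrt{B^{2} + b^{2}}$)
$y{\left(W \right)} = -6 + \sqrt{34}$ ($y{\left(W \right)} = -2 - \left(4 - \sqrt{3^{2} + \left(-5\right)^{2}}\right) = -2 - \left(4 - \sqrt{9 + 25}\right) = -2 - \left(4 - \sqrt{34}\right) = -6 + \sqrt{34}$)
$y^{3}{\left(D{\left(3,0 \right)} \right)} = \left(-6 + \sqrt{34}\right)^{3}$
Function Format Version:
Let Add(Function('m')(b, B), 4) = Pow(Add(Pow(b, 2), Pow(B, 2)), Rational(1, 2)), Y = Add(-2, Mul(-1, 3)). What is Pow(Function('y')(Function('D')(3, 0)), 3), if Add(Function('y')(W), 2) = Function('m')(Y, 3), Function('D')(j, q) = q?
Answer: Add(-828, Mul(142, Pow(34, Rational(1, 2)))) ≈ -0.0048309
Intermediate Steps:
Y = -5 (Y = Add(-2, -3) = -5)
Function('m')(b, B) = Add(-4, Pow(Add(Pow(B, 2), Pow(b, 2)), Rational(1, 2))) (Function('m')(b, B) = Add(-4, Pow(Add(Pow(b, 2), Pow(B, 2)), Rational(1, 2))) = Add(-4, Pow(Add(Pow(B, 2), Pow(b, 2)), Rational(1, 2))))
Function('y')(W) = Add(-6, Pow(34, Rational(1, 2))) (Function('y')(W) = Add(-2, Add(-4, Pow(Add(Pow(3, 2), Pow(-5, 2)), Rational(1, 2)))) = Add(-2, Add(-4, Pow(Add(9, 25), Rational(1, 2)))) = Add(-2, Add(-4, Pow(34, Rational(1, 2)))) = Add(-6, Pow(34, Rational(1, 2))))
Pow(Function('y')(Function('D')(3, 0)), 3) = Pow(Add(-6, Pow(34, Rational(1, 2))), 3)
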